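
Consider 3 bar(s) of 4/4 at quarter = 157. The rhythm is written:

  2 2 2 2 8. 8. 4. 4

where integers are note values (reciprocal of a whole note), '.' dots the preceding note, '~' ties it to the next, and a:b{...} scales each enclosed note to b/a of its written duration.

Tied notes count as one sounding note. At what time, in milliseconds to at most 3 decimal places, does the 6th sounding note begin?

note 6 onset = 35/4b = 3343.949ms

1. 0.0ms @ 0 + 764.331ms (2)
2. 764.331ms @ 2 + 764.331ms (2)
3. 1528.662ms @ 4 + 764.331ms (2)
4. 2292.994ms @ 6 + 764.331ms (2)
5. 3057.325ms @ 8 + 286.624ms (3/4)
6. 3343.949ms @ 35/4 + 286.624ms (3/4)
7. 3630.573ms @ 19/2 + 573.248ms (3/2)
8. 4203.822ms @ 11 + 382.166ms (1)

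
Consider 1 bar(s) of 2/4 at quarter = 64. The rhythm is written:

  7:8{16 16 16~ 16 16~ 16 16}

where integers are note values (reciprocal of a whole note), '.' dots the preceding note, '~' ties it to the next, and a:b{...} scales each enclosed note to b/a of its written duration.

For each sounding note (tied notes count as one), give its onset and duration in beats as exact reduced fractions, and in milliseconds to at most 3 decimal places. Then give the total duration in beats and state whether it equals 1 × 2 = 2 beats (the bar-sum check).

1) 0.0ms=0b +267.857ms=2/7b
2) 267.857ms=2/7b +267.857ms=2/7b
3) 535.714ms=4/7b +535.714ms=4/7b
4) 1071.429ms=8/7b +535.714ms=4/7b
5) 1607.143ms=12/7b +267.857ms=2/7b
Σ=2b of 2 (64bpm 2/4) — PASS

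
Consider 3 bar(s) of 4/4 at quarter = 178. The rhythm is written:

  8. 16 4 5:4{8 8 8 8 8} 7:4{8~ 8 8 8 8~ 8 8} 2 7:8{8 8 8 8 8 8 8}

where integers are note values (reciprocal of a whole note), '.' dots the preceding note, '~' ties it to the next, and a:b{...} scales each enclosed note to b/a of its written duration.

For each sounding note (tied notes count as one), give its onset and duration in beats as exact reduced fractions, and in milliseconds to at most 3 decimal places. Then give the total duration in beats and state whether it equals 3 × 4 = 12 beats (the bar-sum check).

1) 0.0ms=0b +252.809ms=3/4b
2) 252.809ms=3/4b +84.27ms=1/4b
3) 337.079ms=1b +337.079ms=1b
4) 674.157ms=2b +134.831ms=2/5b
5) 808.989ms=12/5b +134.831ms=2/5b
6) 943.82ms=14/5b +134.831ms=2/5b
7) 1078.652ms=16/5b +134.831ms=2/5b
8) 1213.483ms=18/5b +134.831ms=2/5b
9) 1348.315ms=4b +192.616ms=4/7b
10) 1540.931ms=32/7b +96.308ms=2/7b
11) 1637.239ms=34/7b +96.308ms=2/7b
12) 1733.547ms=36/7b +192.616ms=4/7b
13) 1926.164ms=40/7b +96.308ms=2/7b
14) 2022.472ms=6b +674.157ms=2b
15) 2696.629ms=8b +192.616ms=4/7b
16) 2889.246ms=60/7b +192.616ms=4/7b
17) 3081.862ms=64/7b +192.616ms=4/7b
18) 3274.478ms=68/7b +192.616ms=4/7b
19) 3467.095ms=72/7b +192.616ms=4/7b
20) 3659.711ms=76/7b +192.616ms=4/7b
21) 3852.327ms=80/7b +192.616ms=4/7b
Σ=12b of 12 (178bpm 4/4) — PASS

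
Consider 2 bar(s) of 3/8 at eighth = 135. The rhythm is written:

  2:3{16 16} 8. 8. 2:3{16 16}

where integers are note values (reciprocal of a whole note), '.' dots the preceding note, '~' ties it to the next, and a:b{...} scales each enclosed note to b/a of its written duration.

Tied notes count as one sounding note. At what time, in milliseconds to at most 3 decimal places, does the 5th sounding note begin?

1. 0.0ms @ 0 + 333.333ms (3/4)
2. 333.333ms @ 3/4 + 333.333ms (3/4)
3. 666.667ms @ 3/2 + 666.667ms (3/2)
4. 1333.333ms @ 3 + 666.667ms (3/2)
5. 2000.0ms @ 9/2 + 333.333ms (3/4)
6. 2333.333ms @ 21/4 + 333.333ms (3/4)

note 5 onset = 9/2b = 2000.0ms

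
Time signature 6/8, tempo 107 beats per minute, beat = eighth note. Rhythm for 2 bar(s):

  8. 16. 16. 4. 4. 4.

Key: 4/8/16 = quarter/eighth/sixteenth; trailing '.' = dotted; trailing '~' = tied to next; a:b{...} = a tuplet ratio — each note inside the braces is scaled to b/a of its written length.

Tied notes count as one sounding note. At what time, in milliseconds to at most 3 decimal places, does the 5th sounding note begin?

1. 0.0ms @ 0 + 841.121ms (3/2)
2. 841.121ms @ 3/2 + 420.561ms (3/4)
3. 1261.682ms @ 9/4 + 420.561ms (3/4)
4. 1682.243ms @ 3 + 1682.243ms (3)
5. 3364.486ms @ 6 + 1682.243ms (3)
6. 5046.729ms @ 9 + 1682.243ms (3)

note 5 onset = 6b = 3364.486ms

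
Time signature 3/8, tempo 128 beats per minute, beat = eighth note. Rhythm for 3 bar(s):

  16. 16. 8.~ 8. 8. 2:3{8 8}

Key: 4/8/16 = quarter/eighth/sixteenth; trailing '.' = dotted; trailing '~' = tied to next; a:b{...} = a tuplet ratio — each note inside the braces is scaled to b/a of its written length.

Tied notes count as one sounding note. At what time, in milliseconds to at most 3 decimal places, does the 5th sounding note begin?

1. 0.0ms @ 0 + 351.562ms (3/4)
2. 351.562ms @ 3/4 + 351.562ms (3/4)
3. 703.125ms @ 3/2 + 1406.25ms (3)
4. 2109.375ms @ 9/2 + 703.125ms (3/2)
5. 2812.5ms @ 6 + 703.125ms (3/2)
6. 3515.625ms @ 15/2 + 703.125ms (3/2)

note 5 onset = 6b = 2812.5ms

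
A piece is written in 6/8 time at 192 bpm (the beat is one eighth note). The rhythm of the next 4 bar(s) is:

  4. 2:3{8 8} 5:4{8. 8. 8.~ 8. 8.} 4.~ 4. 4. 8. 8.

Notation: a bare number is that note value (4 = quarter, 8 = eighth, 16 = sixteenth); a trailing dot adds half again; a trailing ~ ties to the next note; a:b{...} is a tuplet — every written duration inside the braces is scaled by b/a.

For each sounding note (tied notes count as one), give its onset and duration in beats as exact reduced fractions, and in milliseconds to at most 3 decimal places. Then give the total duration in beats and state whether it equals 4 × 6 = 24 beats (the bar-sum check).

1) 0.0ms=0b +937.5ms=3b
2) 937.5ms=3b +468.75ms=3/2b
3) 1406.25ms=9/2b +468.75ms=3/2b
4) 1875.0ms=6b +375.0ms=6/5b
5) 2250.0ms=36/5b +375.0ms=6/5b
6) 2625.0ms=42/5b +750.0ms=12/5b
7) 3375.0ms=54/5b +375.0ms=6/5b
8) 3750.0ms=12b +1875.0ms=6b
9) 5625.0ms=18b +937.5ms=3b
10) 6562.5ms=21b +468.75ms=3/2b
11) 7031.25ms=45/2b +468.75ms=3/2b
Σ=24b of 24 (192bpm 6/8) — PASS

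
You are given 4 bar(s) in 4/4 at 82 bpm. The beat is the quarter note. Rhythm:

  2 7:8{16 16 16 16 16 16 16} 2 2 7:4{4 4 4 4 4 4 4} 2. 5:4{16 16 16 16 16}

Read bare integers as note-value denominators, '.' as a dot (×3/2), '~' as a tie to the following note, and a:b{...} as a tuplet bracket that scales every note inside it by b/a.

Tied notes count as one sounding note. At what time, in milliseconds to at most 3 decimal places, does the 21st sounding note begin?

1. 0.0ms @ 0 + 1463.415ms (2)
2. 1463.415ms @ 2 + 209.059ms (2/7)
3. 1672.474ms @ 16/7 + 209.059ms (2/7)
4. 1881.533ms @ 18/7 + 209.059ms (2/7)
5. 2090.592ms @ 20/7 + 209.059ms (2/7)
6. 2299.652ms @ 22/7 + 209.059ms (2/7)
7. 2508.711ms @ 24/7 + 209.059ms (2/7)
8. 2717.77ms @ 26/7 + 209.059ms (2/7)
9. 2926.829ms @ 4 + 1463.415ms (2)
10. 4390.244ms @ 6 + 1463.415ms (2)
11. 5853.659ms @ 8 + 418.118ms (4/7)
12. 6271.777ms @ 60/7 + 418.118ms (4/7)
13. 6689.895ms @ 64/7 + 418.118ms (4/7)
14. 7108.014ms @ 68/7 + 418.118ms (4/7)
15. 7526.132ms @ 72/7 + 418.118ms (4/7)
16. 7944.251ms @ 76/7 + 418.118ms (4/7)
17. 8362.369ms @ 80/7 + 418.118ms (4/7)
18. 8780.488ms @ 12 + 2195.122ms (3)
19. 10975.61ms @ 15 + 146.341ms (1/5)
20. 11121.951ms @ 76/5 + 146.341ms (1/5)
21. 11268.293ms @ 77/5 + 146.341ms (1/5)
22. 11414.634ms @ 78/5 + 146.341ms (1/5)
23. 11560.976ms @ 79/5 + 146.341ms (1/5)

note 21 onset = 77/5b = 11268.293ms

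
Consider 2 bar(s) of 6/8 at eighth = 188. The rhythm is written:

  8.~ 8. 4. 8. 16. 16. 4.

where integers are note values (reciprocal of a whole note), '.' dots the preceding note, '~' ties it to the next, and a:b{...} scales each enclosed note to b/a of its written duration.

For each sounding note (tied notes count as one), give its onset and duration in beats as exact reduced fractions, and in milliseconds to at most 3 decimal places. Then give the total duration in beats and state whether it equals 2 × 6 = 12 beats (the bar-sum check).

1) 0.0ms=0b +957.447ms=3b
2) 957.447ms=3b +957.447ms=3b
3) 1914.894ms=6b +478.723ms=3/2b
4) 2393.617ms=15/2b +239.362ms=3/4b
5) 2632.979ms=33/4b +239.362ms=3/4b
6) 2872.34ms=9b +957.447ms=3b
Σ=12b of 12 (188bpm 6/8) — PASS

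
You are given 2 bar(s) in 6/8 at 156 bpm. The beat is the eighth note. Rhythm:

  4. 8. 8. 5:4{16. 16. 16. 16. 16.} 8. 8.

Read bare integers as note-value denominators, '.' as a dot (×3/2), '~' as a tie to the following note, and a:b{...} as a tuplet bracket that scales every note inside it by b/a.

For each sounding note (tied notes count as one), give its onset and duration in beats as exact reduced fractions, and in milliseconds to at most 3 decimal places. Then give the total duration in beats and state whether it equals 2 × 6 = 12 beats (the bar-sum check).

1) 0.0ms=0b +1153.846ms=3b
2) 1153.846ms=3b +576.923ms=3/2b
3) 1730.769ms=9/2b +576.923ms=3/2b
4) 2307.692ms=6b +230.769ms=3/5b
5) 2538.462ms=33/5b +230.769ms=3/5b
6) 2769.231ms=36/5b +230.769ms=3/5b
7) 3000.0ms=39/5b +230.769ms=3/5b
8) 3230.769ms=42/5b +230.769ms=3/5b
9) 3461.538ms=9b +576.923ms=3/2b
10) 4038.462ms=21/2b +576.923ms=3/2b
Σ=12b of 12 (156bpm 6/8) — PASS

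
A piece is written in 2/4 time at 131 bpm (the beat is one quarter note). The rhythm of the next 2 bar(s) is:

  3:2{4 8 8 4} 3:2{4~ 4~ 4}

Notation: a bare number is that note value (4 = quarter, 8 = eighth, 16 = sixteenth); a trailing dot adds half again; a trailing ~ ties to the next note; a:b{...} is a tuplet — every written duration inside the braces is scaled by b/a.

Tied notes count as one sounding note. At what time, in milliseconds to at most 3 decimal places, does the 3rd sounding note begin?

1. 0.0ms @ 0 + 305.344ms (2/3)
2. 305.344ms @ 2/3 + 152.672ms (1/3)
3. 458.015ms @ 1 + 152.672ms (1/3)
4. 610.687ms @ 4/3 + 305.344ms (2/3)
5. 916.031ms @ 2 + 916.031ms (2)

note 3 onset = 1b = 458.015ms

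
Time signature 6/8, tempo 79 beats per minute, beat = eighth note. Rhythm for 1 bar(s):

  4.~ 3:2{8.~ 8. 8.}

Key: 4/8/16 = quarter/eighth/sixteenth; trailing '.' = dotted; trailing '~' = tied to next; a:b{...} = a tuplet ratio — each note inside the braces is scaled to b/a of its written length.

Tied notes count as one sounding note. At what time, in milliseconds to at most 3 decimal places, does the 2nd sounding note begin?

note 2 onset = 5b = 3797.468ms

1. 0.0ms @ 0 + 3797.468ms (5)
2. 3797.468ms @ 5 + 759.494ms (1)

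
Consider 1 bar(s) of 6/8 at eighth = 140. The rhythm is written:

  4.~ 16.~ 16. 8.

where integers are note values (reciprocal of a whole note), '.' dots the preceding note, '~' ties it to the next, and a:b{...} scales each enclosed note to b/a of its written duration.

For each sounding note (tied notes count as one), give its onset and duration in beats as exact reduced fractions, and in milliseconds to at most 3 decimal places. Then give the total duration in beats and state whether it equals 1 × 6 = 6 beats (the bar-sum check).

1) 0.0ms=0b +1928.571ms=9/2b
2) 1928.571ms=9/2b +642.857ms=3/2b
Σ=6b of 6 (140bpm 6/8) — PASS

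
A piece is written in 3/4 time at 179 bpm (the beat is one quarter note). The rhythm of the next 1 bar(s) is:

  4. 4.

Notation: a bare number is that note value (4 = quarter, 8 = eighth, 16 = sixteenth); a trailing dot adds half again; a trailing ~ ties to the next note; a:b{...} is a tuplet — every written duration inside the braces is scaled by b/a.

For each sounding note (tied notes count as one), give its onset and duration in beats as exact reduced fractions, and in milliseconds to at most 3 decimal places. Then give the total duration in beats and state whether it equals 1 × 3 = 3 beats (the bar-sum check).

1) 0.0ms=0b +502.793ms=3/2b
2) 502.793ms=3/2b +502.793ms=3/2b
Σ=3b of 3 (179bpm 3/4) — PASS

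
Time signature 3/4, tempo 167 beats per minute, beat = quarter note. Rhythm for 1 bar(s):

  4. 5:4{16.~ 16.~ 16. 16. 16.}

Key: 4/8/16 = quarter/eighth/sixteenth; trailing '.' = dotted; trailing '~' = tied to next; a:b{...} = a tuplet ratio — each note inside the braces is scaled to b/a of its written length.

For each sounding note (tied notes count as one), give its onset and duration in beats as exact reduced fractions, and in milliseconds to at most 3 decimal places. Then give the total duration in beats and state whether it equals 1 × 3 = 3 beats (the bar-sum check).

1) 0.0ms=0b +538.922ms=3/2b
2) 538.922ms=3/2b +323.353ms=9/10b
3) 862.275ms=12/5b +107.784ms=3/10b
4) 970.06ms=27/10b +107.784ms=3/10b
Σ=3b of 3 (167bpm 3/4) — PASS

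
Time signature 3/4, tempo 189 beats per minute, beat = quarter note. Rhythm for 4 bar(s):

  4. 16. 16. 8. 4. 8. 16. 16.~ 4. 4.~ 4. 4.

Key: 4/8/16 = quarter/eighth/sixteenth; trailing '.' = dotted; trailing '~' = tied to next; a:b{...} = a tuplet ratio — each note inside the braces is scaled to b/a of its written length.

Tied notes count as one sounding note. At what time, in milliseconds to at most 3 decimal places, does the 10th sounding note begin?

1. 0.0ms @ 0 + 476.19ms (3/2)
2. 476.19ms @ 3/2 + 119.048ms (3/8)
3. 595.238ms @ 15/8 + 119.048ms (3/8)
4. 714.286ms @ 9/4 + 238.095ms (3/4)
5. 952.381ms @ 3 + 476.19ms (3/2)
6. 1428.571ms @ 9/2 + 238.095ms (3/4)
7. 1666.667ms @ 21/4 + 119.048ms (3/8)
8. 1785.714ms @ 45/8 + 595.238ms (15/8)
9. 2380.952ms @ 15/2 + 952.381ms (3)
10. 3333.333ms @ 21/2 + 476.19ms (3/2)

note 10 onset = 21/2b = 3333.333ms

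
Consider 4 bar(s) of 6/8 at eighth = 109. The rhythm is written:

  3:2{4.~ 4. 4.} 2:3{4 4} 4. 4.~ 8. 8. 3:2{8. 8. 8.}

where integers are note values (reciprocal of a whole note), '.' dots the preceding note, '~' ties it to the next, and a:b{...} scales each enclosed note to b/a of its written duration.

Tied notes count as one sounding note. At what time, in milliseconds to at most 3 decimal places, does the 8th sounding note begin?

1. 0.0ms @ 0 + 2201.835ms (4)
2. 2201.835ms @ 4 + 1100.917ms (2)
3. 3302.752ms @ 6 + 1651.376ms (3)
4. 4954.128ms @ 9 + 1651.376ms (3)
5. 6605.505ms @ 12 + 1651.376ms (3)
6. 8256.881ms @ 15 + 2477.064ms (9/2)
7. 10733.945ms @ 39/2 + 825.688ms (3/2)
8. 11559.633ms @ 21 + 550.459ms (1)
9. 12110.092ms @ 22 + 550.459ms (1)
10. 12660.55ms @ 23 + 550.459ms (1)

note 8 onset = 21b = 11559.633ms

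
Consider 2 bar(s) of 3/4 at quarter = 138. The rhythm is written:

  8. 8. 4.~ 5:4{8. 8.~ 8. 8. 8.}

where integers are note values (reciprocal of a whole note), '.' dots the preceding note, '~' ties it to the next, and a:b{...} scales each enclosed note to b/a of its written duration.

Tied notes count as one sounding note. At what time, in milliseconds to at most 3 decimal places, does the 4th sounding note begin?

note 4 onset = 18/5b = 1565.217ms

1. 0.0ms @ 0 + 326.087ms (3/4)
2. 326.087ms @ 3/4 + 326.087ms (3/4)
3. 652.174ms @ 3/2 + 913.043ms (21/10)
4. 1565.217ms @ 18/5 + 521.739ms (6/5)
5. 2086.957ms @ 24/5 + 260.87ms (3/5)
6. 2347.826ms @ 27/5 + 260.87ms (3/5)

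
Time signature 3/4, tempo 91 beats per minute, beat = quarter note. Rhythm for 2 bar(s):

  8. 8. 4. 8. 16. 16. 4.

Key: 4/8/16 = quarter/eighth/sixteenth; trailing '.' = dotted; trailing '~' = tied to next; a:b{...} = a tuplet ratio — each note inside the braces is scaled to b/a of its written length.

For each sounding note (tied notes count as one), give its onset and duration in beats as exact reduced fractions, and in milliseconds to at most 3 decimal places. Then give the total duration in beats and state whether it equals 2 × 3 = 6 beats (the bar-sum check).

1) 0.0ms=0b +494.505ms=3/4b
2) 494.505ms=3/4b +494.505ms=3/4b
3) 989.011ms=3/2b +989.011ms=3/2b
4) 1978.022ms=3b +494.505ms=3/4b
5) 2472.527ms=15/4b +247.253ms=3/8b
6) 2719.78ms=33/8b +247.253ms=3/8b
7) 2967.033ms=9/2b +989.011ms=3/2b
Σ=6b of 6 (91bpm 3/4) — PASS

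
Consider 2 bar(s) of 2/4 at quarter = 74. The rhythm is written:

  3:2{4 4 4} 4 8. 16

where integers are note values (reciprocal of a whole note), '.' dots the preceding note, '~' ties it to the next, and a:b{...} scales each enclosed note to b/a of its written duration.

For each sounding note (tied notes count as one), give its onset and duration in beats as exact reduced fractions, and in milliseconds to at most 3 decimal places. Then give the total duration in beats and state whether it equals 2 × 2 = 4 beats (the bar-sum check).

1) 0.0ms=0b +540.541ms=2/3b
2) 540.541ms=2/3b +540.541ms=2/3b
3) 1081.081ms=4/3b +540.541ms=2/3b
4) 1621.622ms=2b +810.811ms=1b
5) 2432.432ms=3b +608.108ms=3/4b
6) 3040.541ms=15/4b +202.703ms=1/4b
Σ=4b of 4 (74bpm 2/4) — PASS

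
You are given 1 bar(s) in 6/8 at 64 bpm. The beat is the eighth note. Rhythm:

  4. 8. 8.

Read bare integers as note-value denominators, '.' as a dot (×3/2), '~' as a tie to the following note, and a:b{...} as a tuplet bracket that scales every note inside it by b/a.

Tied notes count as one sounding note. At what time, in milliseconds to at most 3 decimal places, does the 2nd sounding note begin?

1. 0.0ms @ 0 + 2812.5ms (3)
2. 2812.5ms @ 3 + 1406.25ms (3/2)
3. 4218.75ms @ 9/2 + 1406.25ms (3/2)

note 2 onset = 3b = 2812.5ms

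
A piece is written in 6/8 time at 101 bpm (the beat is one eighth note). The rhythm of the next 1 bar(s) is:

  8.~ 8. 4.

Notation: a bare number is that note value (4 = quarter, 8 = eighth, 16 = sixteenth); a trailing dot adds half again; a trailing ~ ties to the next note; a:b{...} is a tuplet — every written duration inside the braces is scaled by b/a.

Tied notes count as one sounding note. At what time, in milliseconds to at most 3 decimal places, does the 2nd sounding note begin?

1. 0.0ms @ 0 + 1782.178ms (3)
2. 1782.178ms @ 3 + 1782.178ms (3)

note 2 onset = 3b = 1782.178ms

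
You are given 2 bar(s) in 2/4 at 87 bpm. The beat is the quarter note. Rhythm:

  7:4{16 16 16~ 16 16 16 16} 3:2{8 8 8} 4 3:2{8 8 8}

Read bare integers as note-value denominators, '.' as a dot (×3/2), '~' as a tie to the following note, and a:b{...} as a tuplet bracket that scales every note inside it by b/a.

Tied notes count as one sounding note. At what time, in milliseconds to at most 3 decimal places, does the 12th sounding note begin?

note 12 onset = 10/3b = 2298.851ms

1. 0.0ms @ 0 + 98.522ms (1/7)
2. 98.522ms @ 1/7 + 98.522ms (1/7)
3. 197.044ms @ 2/7 + 197.044ms (2/7)
4. 394.089ms @ 4/7 + 98.522ms (1/7)
5. 492.611ms @ 5/7 + 98.522ms (1/7)
6. 591.133ms @ 6/7 + 98.522ms (1/7)
7. 689.655ms @ 1 + 229.885ms (1/3)
8. 919.54ms @ 4/3 + 229.885ms (1/3)
9. 1149.425ms @ 5/3 + 229.885ms (1/3)
10. 1379.31ms @ 2 + 689.655ms (1)
11. 2068.966ms @ 3 + 229.885ms (1/3)
12. 2298.851ms @ 10/3 + 229.885ms (1/3)
13. 2528.736ms @ 11/3 + 229.885ms (1/3)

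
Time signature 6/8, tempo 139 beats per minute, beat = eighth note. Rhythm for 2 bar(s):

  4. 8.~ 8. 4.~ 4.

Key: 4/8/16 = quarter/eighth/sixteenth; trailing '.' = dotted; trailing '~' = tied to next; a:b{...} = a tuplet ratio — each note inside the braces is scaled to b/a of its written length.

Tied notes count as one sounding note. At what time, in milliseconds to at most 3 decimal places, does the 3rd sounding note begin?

1. 0.0ms @ 0 + 1294.964ms (3)
2. 1294.964ms @ 3 + 1294.964ms (3)
3. 2589.928ms @ 6 + 2589.928ms (6)

note 3 onset = 6b = 2589.928ms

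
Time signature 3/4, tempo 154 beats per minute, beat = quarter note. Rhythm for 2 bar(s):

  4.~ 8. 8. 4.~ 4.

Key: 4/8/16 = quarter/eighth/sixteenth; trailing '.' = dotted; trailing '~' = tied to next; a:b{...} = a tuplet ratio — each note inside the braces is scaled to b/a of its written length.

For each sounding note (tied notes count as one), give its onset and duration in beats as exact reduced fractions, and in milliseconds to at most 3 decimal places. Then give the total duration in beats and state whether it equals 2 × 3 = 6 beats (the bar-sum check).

1) 0.0ms=0b +876.623ms=9/4b
2) 876.623ms=9/4b +292.208ms=3/4b
3) 1168.831ms=3b +1168.831ms=3b
Σ=6b of 6 (154bpm 3/4) — PASS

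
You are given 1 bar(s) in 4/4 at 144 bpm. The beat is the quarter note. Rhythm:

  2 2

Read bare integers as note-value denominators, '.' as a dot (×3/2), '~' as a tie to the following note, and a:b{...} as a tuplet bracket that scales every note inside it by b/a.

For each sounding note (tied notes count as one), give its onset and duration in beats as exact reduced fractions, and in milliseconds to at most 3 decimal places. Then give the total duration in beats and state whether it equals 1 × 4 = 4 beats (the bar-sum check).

1) 0.0ms=0b +833.333ms=2b
2) 833.333ms=2b +833.333ms=2b
Σ=4b of 4 (144bpm 4/4) — PASS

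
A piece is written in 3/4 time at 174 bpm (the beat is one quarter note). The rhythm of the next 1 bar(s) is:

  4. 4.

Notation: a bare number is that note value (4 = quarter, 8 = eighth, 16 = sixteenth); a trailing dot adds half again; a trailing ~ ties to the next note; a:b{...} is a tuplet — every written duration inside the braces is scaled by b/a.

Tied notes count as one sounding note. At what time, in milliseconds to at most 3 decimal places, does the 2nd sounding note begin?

1. 0.0ms @ 0 + 517.241ms (3/2)
2. 517.241ms @ 3/2 + 517.241ms (3/2)

note 2 onset = 3/2b = 517.241ms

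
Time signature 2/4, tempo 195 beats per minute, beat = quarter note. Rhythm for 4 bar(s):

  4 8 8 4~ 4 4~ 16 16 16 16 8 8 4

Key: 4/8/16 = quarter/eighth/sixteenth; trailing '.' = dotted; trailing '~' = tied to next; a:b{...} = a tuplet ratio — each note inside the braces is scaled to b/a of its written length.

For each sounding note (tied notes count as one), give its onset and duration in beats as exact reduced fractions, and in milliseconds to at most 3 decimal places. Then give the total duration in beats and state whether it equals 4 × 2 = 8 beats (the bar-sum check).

1) 0.0ms=0b +307.692ms=1b
2) 307.692ms=1b +153.846ms=1/2b
3) 461.538ms=3/2b +153.846ms=1/2b
4) 615.385ms=2b +615.385ms=2b
5) 1230.769ms=4b +384.615ms=5/4b
6) 1615.385ms=21/4b +76.923ms=1/4b
7) 1692.308ms=11/2b +76.923ms=1/4b
8) 1769.231ms=23/4b +76.923ms=1/4b
9) 1846.154ms=6b +153.846ms=1/2b
10) 2000.0ms=13/2b +153.846ms=1/2b
11) 2153.846ms=7b +307.692ms=1b
Σ=8b of 8 (195bpm 2/4) — PASS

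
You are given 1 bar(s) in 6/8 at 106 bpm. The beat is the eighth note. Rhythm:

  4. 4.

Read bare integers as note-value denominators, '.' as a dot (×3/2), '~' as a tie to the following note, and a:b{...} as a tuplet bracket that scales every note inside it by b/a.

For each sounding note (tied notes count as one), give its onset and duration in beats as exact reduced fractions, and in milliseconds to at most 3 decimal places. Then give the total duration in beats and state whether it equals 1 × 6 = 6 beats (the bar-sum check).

1) 0.0ms=0b +1698.113ms=3b
2) 1698.113ms=3b +1698.113ms=3b
Σ=6b of 6 (106bpm 6/8) — PASS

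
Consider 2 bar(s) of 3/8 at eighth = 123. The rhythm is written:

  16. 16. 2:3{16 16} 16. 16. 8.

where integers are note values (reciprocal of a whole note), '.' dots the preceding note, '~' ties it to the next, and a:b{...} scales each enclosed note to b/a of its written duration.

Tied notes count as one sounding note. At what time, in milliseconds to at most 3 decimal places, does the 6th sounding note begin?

note 6 onset = 15/4b = 1829.268ms

1. 0.0ms @ 0 + 365.854ms (3/4)
2. 365.854ms @ 3/4 + 365.854ms (3/4)
3. 731.707ms @ 3/2 + 365.854ms (3/4)
4. 1097.561ms @ 9/4 + 365.854ms (3/4)
5. 1463.415ms @ 3 + 365.854ms (3/4)
6. 1829.268ms @ 15/4 + 365.854ms (3/4)
7. 2195.122ms @ 9/2 + 731.707ms (3/2)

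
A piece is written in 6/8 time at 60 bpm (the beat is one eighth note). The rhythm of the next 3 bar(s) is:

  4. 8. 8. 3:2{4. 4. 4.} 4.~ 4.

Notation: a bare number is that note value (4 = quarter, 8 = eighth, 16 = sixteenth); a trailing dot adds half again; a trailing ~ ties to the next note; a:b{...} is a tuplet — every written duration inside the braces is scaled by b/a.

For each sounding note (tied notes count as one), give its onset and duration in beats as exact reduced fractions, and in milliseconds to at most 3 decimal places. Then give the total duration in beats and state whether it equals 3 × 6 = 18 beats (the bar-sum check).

1) 0.0ms=0b +3000.0ms=3b
2) 3000.0ms=3b +1500.0ms=3/2b
3) 4500.0ms=9/2b +1500.0ms=3/2b
4) 6000.0ms=6b +2000.0ms=2b
5) 8000.0ms=8b +2000.0ms=2b
6) 10000.0ms=10b +2000.0ms=2b
7) 12000.0ms=12b +6000.0ms=6b
Σ=18b of 18 (60bpm 6/8) — PASS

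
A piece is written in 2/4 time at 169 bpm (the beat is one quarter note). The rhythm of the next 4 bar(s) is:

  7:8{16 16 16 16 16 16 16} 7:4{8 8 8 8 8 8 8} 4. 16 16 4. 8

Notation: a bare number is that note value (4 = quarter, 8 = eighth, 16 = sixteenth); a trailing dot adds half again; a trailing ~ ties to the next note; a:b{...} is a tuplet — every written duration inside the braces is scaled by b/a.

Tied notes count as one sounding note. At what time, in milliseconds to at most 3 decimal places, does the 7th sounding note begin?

1. 0.0ms @ 0 + 101.437ms (2/7)
2. 101.437ms @ 2/7 + 101.437ms (2/7)
3. 202.874ms @ 4/7 + 101.437ms (2/7)
4. 304.311ms @ 6/7 + 101.437ms (2/7)
5. 405.748ms @ 8/7 + 101.437ms (2/7)
6. 507.185ms @ 10/7 + 101.437ms (2/7)
7. 608.622ms @ 12/7 + 101.437ms (2/7)
8. 710.059ms @ 2 + 101.437ms (2/7)
9. 811.496ms @ 16/7 + 101.437ms (2/7)
10. 912.933ms @ 18/7 + 101.437ms (2/7)
11. 1014.37ms @ 20/7 + 101.437ms (2/7)
12. 1115.807ms @ 22/7 + 101.437ms (2/7)
13. 1217.244ms @ 24/7 + 101.437ms (2/7)
14. 1318.681ms @ 26/7 + 101.437ms (2/7)
15. 1420.118ms @ 4 + 532.544ms (3/2)
16. 1952.663ms @ 11/2 + 88.757ms (1/4)
17. 2041.42ms @ 23/4 + 88.757ms (1/4)
18. 2130.178ms @ 6 + 532.544ms (3/2)
19. 2662.722ms @ 15/2 + 177.515ms (1/2)

note 7 onset = 12/7b = 608.622ms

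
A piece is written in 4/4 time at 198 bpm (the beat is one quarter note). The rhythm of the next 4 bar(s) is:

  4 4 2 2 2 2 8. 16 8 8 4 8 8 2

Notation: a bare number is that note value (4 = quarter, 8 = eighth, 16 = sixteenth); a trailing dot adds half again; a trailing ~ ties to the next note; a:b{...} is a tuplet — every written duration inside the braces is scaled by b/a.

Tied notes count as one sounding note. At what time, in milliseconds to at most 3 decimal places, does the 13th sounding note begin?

note 13 onset = 27/2b = 4090.909ms

1. 0.0ms @ 0 + 303.03ms (1)
2. 303.03ms @ 1 + 303.03ms (1)
3. 606.061ms @ 2 + 606.061ms (2)
4. 1212.121ms @ 4 + 606.061ms (2)
5. 1818.182ms @ 6 + 606.061ms (2)
6. 2424.242ms @ 8 + 606.061ms (2)
7. 3030.303ms @ 10 + 227.273ms (3/4)
8. 3257.576ms @ 43/4 + 75.758ms (1/4)
9. 3333.333ms @ 11 + 151.515ms (1/2)
10. 3484.848ms @ 23/2 + 151.515ms (1/2)
11. 3636.364ms @ 12 + 303.03ms (1)
12. 3939.394ms @ 13 + 151.515ms (1/2)
13. 4090.909ms @ 27/2 + 151.515ms (1/2)
14. 4242.424ms @ 14 + 606.061ms (2)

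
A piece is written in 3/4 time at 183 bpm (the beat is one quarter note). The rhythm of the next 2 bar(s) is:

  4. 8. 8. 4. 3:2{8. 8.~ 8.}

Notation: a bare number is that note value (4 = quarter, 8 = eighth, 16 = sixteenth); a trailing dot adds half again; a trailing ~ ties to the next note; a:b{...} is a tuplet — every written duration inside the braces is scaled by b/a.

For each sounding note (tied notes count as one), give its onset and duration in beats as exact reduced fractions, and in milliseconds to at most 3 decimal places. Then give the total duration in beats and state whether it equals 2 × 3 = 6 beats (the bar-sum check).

1) 0.0ms=0b +491.803ms=3/2b
2) 491.803ms=3/2b +245.902ms=3/4b
3) 737.705ms=9/4b +245.902ms=3/4b
4) 983.607ms=3b +491.803ms=3/2b
5) 1475.41ms=9/2b +163.934ms=1/2b
6) 1639.344ms=5b +327.869ms=1b
Σ=6b of 6 (183bpm 3/4) — PASS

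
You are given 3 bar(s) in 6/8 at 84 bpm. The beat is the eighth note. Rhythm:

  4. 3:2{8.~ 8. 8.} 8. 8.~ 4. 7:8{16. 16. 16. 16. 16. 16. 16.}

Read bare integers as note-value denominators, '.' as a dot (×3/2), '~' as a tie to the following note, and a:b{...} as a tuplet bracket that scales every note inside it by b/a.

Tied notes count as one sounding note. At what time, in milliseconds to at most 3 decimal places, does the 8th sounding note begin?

1. 0.0ms @ 0 + 2142.857ms (3)
2. 2142.857ms @ 3 + 1428.571ms (2)
3. 3571.429ms @ 5 + 714.286ms (1)
4. 4285.714ms @ 6 + 1071.429ms (3/2)
5. 5357.143ms @ 15/2 + 3214.286ms (9/2)
6. 8571.429ms @ 12 + 612.245ms (6/7)
7. 9183.673ms @ 90/7 + 612.245ms (6/7)
8. 9795.918ms @ 96/7 + 612.245ms (6/7)
9. 10408.163ms @ 102/7 + 612.245ms (6/7)
10. 11020.408ms @ 108/7 + 612.245ms (6/7)
11. 11632.653ms @ 114/7 + 612.245ms (6/7)
12. 12244.898ms @ 120/7 + 612.245ms (6/7)

note 8 onset = 96/7b = 9795.918ms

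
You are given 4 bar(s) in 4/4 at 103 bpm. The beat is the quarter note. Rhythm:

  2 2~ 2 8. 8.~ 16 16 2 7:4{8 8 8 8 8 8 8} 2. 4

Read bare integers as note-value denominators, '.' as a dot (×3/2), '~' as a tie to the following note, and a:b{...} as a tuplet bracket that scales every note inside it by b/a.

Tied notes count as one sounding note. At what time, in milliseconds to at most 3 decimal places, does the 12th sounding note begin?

1. 0.0ms @ 0 + 1165.049ms (2)
2. 1165.049ms @ 2 + 2330.097ms (4)
3. 3495.146ms @ 6 + 436.893ms (3/4)
4. 3932.039ms @ 27/4 + 582.524ms (1)
5. 4514.563ms @ 31/4 + 145.631ms (1/4)
6. 4660.194ms @ 8 + 1165.049ms (2)
7. 5825.243ms @ 10 + 166.436ms (2/7)
8. 5991.678ms @ 72/7 + 166.436ms (2/7)
9. 6158.114ms @ 74/7 + 166.436ms (2/7)
10. 6324.549ms @ 76/7 + 166.436ms (2/7)
11. 6490.985ms @ 78/7 + 166.436ms (2/7)
12. 6657.42ms @ 80/7 + 166.436ms (2/7)
13. 6823.856ms @ 82/7 + 166.436ms (2/7)
14. 6990.291ms @ 12 + 1747.573ms (3)
15. 8737.864ms @ 15 + 582.524ms (1)

note 12 onset = 80/7b = 6657.42ms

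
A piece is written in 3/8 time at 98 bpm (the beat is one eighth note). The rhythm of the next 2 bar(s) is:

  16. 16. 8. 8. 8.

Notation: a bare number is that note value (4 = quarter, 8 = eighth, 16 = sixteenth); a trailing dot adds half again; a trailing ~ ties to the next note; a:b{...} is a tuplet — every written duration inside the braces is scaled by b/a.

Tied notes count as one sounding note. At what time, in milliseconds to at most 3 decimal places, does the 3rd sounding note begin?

note 3 onset = 3/2b = 918.367ms

1. 0.0ms @ 0 + 459.184ms (3/4)
2. 459.184ms @ 3/4 + 459.184ms (3/4)
3. 918.367ms @ 3/2 + 918.367ms (3/2)
4. 1836.735ms @ 3 + 918.367ms (3/2)
5. 2755.102ms @ 9/2 + 918.367ms (3/2)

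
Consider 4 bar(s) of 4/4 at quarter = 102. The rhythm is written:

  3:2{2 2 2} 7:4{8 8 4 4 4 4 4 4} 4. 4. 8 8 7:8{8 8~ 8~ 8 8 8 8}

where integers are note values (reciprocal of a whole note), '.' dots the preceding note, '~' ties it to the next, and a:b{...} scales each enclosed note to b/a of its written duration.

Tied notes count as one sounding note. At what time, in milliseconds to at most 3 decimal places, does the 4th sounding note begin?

1. 0.0ms @ 0 + 784.314ms (4/3)
2. 784.314ms @ 4/3 + 784.314ms (4/3)
3. 1568.627ms @ 8/3 + 784.314ms (4/3)
4. 2352.941ms @ 4 + 168.067ms (2/7)
5. 2521.008ms @ 30/7 + 168.067ms (2/7)
6. 2689.076ms @ 32/7 + 336.134ms (4/7)
7. 3025.21ms @ 36/7 + 336.134ms (4/7)
8. 3361.345ms @ 40/7 + 336.134ms (4/7)
9. 3697.479ms @ 44/7 + 336.134ms (4/7)
10. 4033.613ms @ 48/7 + 336.134ms (4/7)
11. 4369.748ms @ 52/7 + 336.134ms (4/7)
12. 4705.882ms @ 8 + 882.353ms (3/2)
13. 5588.235ms @ 19/2 + 882.353ms (3/2)
14. 6470.588ms @ 11 + 294.118ms (1/2)
15. 6764.706ms @ 23/2 + 294.118ms (1/2)
16. 7058.824ms @ 12 + 336.134ms (4/7)
17. 7394.958ms @ 88/7 + 1008.403ms (12/7)
18. 8403.361ms @ 100/7 + 336.134ms (4/7)
19. 8739.496ms @ 104/7 + 336.134ms (4/7)
20. 9075.63ms @ 108/7 + 336.134ms (4/7)

note 4 onset = 4b = 2352.941ms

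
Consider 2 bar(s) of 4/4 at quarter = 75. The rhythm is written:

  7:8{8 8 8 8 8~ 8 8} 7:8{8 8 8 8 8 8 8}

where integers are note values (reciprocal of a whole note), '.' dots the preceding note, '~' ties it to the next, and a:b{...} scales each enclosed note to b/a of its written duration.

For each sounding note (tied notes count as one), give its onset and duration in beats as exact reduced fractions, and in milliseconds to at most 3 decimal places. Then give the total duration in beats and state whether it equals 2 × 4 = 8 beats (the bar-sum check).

1) 0.0ms=0b +457.143ms=4/7b
2) 457.143ms=4/7b +457.143ms=4/7b
3) 914.286ms=8/7b +457.143ms=4/7b
4) 1371.429ms=12/7b +457.143ms=4/7b
5) 1828.571ms=16/7b +914.286ms=8/7b
6) 2742.857ms=24/7b +457.143ms=4/7b
7) 3200.0ms=4b +457.143ms=4/7b
8) 3657.143ms=32/7b +457.143ms=4/7b
9) 4114.286ms=36/7b +457.143ms=4/7b
10) 4571.429ms=40/7b +457.143ms=4/7b
11) 5028.571ms=44/7b +457.143ms=4/7b
12) 5485.714ms=48/7b +457.143ms=4/7b
13) 5942.857ms=52/7b +457.143ms=4/7b
Σ=8b of 8 (75bpm 4/4) — PASS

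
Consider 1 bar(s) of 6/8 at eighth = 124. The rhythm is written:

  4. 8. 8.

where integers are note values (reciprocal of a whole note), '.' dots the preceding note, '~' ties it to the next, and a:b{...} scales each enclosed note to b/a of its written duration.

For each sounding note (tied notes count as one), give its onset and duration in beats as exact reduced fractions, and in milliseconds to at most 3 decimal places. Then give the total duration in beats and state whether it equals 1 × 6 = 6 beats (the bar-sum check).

1) 0.0ms=0b +1451.613ms=3b
2) 1451.613ms=3b +725.806ms=3/2b
3) 2177.419ms=9/2b +725.806ms=3/2b
Σ=6b of 6 (124bpm 6/8) — PASS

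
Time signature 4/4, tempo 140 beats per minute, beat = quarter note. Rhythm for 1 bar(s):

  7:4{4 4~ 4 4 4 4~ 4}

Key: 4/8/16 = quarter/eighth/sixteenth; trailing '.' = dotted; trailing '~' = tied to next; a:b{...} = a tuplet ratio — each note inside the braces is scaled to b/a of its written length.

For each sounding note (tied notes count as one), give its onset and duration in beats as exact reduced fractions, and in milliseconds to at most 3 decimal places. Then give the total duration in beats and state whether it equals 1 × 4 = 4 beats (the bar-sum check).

1) 0.0ms=0b +244.898ms=4/7b
2) 244.898ms=4/7b +489.796ms=8/7b
3) 734.694ms=12/7b +244.898ms=4/7b
4) 979.592ms=16/7b +244.898ms=4/7b
5) 1224.49ms=20/7b +489.796ms=8/7b
Σ=4b of 4 (140bpm 4/4) — PASS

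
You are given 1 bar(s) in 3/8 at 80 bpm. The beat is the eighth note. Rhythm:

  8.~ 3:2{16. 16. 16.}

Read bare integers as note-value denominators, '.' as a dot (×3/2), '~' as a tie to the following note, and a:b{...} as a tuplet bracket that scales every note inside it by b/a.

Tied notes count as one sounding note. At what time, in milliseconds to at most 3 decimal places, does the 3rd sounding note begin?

1. 0.0ms @ 0 + 1500.0ms (2)
2. 1500.0ms @ 2 + 375.0ms (1/2)
3. 1875.0ms @ 5/2 + 375.0ms (1/2)

note 3 onset = 5/2b = 1875.0ms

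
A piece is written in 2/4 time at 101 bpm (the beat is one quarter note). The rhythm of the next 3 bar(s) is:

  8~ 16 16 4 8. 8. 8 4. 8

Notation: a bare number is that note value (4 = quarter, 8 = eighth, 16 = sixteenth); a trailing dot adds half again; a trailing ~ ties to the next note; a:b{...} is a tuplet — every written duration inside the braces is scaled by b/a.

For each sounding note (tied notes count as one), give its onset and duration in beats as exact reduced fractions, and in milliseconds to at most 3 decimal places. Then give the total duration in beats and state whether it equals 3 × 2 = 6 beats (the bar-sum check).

1) 0.0ms=0b +445.545ms=3/4b
2) 445.545ms=3/4b +148.515ms=1/4b
3) 594.059ms=1b +594.059ms=1b
4) 1188.119ms=2b +445.545ms=3/4b
5) 1633.663ms=11/4b +445.545ms=3/4b
6) 2079.208ms=7/2b +297.03ms=1/2b
7) 2376.238ms=4b +891.089ms=3/2b
8) 3267.327ms=11/2b +297.03ms=1/2b
Σ=6b of 6 (101bpm 2/4) — PASS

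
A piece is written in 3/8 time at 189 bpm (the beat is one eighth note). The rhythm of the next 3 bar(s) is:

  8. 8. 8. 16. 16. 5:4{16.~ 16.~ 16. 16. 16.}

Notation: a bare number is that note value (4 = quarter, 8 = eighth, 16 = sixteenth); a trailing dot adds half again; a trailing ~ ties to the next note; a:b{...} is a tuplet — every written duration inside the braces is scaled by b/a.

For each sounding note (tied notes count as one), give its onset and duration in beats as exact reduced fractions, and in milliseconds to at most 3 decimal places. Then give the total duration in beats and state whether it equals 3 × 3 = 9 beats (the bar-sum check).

1) 0.0ms=0b +476.19ms=3/2b
2) 476.19ms=3/2b +476.19ms=3/2b
3) 952.381ms=3b +476.19ms=3/2b
4) 1428.571ms=9/2b +238.095ms=3/4b
5) 1666.667ms=21/4b +238.095ms=3/4b
6) 1904.762ms=6b +571.429ms=9/5b
7) 2476.19ms=39/5b +190.476ms=3/5b
8) 2666.667ms=42/5b +190.476ms=3/5b
Σ=9b of 9 (189bpm 3/8) — PASS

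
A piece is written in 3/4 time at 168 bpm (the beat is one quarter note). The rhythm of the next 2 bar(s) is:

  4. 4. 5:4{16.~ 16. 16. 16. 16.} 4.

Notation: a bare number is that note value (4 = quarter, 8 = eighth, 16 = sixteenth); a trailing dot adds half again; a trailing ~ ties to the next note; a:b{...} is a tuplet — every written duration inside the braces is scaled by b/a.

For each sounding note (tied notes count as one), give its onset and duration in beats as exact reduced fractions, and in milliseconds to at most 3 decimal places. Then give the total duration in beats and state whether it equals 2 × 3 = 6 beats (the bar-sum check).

1) 0.0ms=0b +535.714ms=3/2b
2) 535.714ms=3/2b +535.714ms=3/2b
3) 1071.429ms=3b +214.286ms=3/5b
4) 1285.714ms=18/5b +107.143ms=3/10b
5) 1392.857ms=39/10b +107.143ms=3/10b
6) 1500.0ms=21/5b +107.143ms=3/10b
7) 1607.143ms=9/2b +535.714ms=3/2b
Σ=6b of 6 (168bpm 3/4) — PASS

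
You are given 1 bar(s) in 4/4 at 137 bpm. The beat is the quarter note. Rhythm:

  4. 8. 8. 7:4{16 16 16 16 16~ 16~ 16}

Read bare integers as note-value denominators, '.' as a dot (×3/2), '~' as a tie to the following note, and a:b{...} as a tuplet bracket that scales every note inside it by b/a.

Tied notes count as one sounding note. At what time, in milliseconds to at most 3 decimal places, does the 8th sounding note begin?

1. 0.0ms @ 0 + 656.934ms (3/2)
2. 656.934ms @ 3/2 + 328.467ms (3/4)
3. 985.401ms @ 9/4 + 328.467ms (3/4)
4. 1313.869ms @ 3 + 62.565ms (1/7)
5. 1376.434ms @ 22/7 + 62.565ms (1/7)
6. 1438.999ms @ 23/7 + 62.565ms (1/7)
7. 1501.564ms @ 24/7 + 62.565ms (1/7)
8. 1564.129ms @ 25/7 + 187.696ms (3/7)

note 8 onset = 25/7b = 1564.129ms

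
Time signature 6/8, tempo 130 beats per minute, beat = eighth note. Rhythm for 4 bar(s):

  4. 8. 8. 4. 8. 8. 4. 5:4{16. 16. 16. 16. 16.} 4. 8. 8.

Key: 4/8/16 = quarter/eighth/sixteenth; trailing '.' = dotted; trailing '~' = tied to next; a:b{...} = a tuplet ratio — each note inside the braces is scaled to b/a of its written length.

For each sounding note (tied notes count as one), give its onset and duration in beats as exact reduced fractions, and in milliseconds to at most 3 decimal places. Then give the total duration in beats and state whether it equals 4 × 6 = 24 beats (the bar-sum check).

1) 0.0ms=0b +1384.615ms=3b
2) 1384.615ms=3b +692.308ms=3/2b
3) 2076.923ms=9/2b +692.308ms=3/2b
4) 2769.231ms=6b +1384.615ms=3b
5) 4153.846ms=9b +692.308ms=3/2b
6) 4846.154ms=21/2b +692.308ms=3/2b
7) 5538.462ms=12b +1384.615ms=3b
8) 6923.077ms=15b +276.923ms=3/5b
9) 7200.0ms=78/5b +276.923ms=3/5b
10) 7476.923ms=81/5b +276.923ms=3/5b
11) 7753.846ms=84/5b +276.923ms=3/5b
12) 8030.769ms=87/5b +276.923ms=3/5b
13) 8307.692ms=18b +1384.615ms=3b
14) 9692.308ms=21b +692.308ms=3/2b
15) 10384.615ms=45/2b +692.308ms=3/2b
Σ=24b of 24 (130bpm 6/8) — PASS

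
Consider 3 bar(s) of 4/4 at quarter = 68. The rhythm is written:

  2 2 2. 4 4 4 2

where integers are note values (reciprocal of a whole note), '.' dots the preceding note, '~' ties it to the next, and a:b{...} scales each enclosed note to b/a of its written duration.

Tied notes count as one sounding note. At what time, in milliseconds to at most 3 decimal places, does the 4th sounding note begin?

1. 0.0ms @ 0 + 1764.706ms (2)
2. 1764.706ms @ 2 + 1764.706ms (2)
3. 3529.412ms @ 4 + 2647.059ms (3)
4. 6176.471ms @ 7 + 882.353ms (1)
5. 7058.824ms @ 8 + 882.353ms (1)
6. 7941.176ms @ 9 + 882.353ms (1)
7. 8823.529ms @ 10 + 1764.706ms (2)

note 4 onset = 7b = 6176.471ms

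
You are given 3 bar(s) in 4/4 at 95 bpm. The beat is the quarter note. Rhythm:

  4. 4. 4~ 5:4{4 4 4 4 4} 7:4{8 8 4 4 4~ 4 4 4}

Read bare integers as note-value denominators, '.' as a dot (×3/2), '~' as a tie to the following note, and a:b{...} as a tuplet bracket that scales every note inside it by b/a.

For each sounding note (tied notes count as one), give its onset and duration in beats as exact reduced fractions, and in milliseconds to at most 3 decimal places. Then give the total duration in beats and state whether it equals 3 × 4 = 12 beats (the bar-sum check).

1) 0.0ms=0b +947.368ms=3/2b
2) 947.368ms=3/2b +947.368ms=3/2b
3) 1894.737ms=3b +1136.842ms=9/5b
4) 3031.579ms=24/5b +505.263ms=4/5b
5) 3536.842ms=28/5b +505.263ms=4/5b
6) 4042.105ms=32/5b +505.263ms=4/5b
7) 4547.368ms=36/5b +505.263ms=4/5b
8) 5052.632ms=8b +180.451ms=2/7b
9) 5233.083ms=58/7b +180.451ms=2/7b
10) 5413.534ms=60/7b +360.902ms=4/7b
11) 5774.436ms=64/7b +360.902ms=4/7b
12) 6135.338ms=68/7b +721.805ms=8/7b
13) 6857.143ms=76/7b +360.902ms=4/7b
14) 7218.045ms=80/7b +360.902ms=4/7b
Σ=12b of 12 (95bpm 4/4) — PASS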